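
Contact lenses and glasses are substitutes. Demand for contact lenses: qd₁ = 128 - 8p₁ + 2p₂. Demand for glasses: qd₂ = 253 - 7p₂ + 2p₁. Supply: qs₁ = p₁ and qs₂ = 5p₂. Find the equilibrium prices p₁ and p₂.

Market 1: 128 - 8p₁ + 2p₂ = p₁ → 9p₁ - 2p₂ = 128.
Market 2: 12p₂ - 2p₁ = 253.
Eliminating p₂: 12×(1) + 2×(2) gives 104p₁ = 2042, so p₁ = 1021/52.
Back-substitute into (2): p₂ = (253 + 2×1021/52) / 12 = 2533/104.

p₁ = 1021/52, p₂ = 2533/104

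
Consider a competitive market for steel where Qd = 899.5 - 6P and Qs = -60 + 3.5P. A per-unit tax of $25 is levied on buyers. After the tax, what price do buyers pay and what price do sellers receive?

Buyers pay 2094/19, sellers receive 1619/19

Pre-tax equilibrium: P* = 101, Q* = 293.5.
Tax on buyers shifts demand to Qd = 899.5 − 6(P + 25) = 749.5 - 6P.
749.5 - 6P = -60 + 3.5P gives seller price Ps = 1619/19; buyers pay Pb = 1619/19 + 25 = 2094/19.
New quantity: Q = 899.5 − 6(2094/19) = 9053/38.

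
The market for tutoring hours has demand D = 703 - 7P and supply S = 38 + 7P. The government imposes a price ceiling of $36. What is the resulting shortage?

Shortage = 161

Equilibrium price would be P* = 47.5, so the ceiling at 36 binds.
At P = 36: D = 703 − 7(36) = 451, S = 38 + 7(36) = 290.
Shortage = 451 − 290 = 161.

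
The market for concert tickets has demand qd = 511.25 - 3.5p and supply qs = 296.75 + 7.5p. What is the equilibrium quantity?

Set qd = qs: 511.25 - 3.5p = 296.75 + 7.5p.
214.5 = 11p, so p* = 19.5.
q* = 511.25 − 3.5(19.5) = 443.

q* = 443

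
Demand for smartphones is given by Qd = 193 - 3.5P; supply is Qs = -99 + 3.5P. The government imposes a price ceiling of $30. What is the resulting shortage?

Equilibrium price would be P* = 292/7, so the ceiling at 30 binds.
At P = 30: Qd = 193 − 3.5(30) = 88, Qs = -99 + 3.5(30) = 6.
Shortage = 88 − 6 = 82.

Shortage = 82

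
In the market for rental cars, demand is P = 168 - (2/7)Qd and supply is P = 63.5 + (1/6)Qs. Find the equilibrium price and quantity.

P* = 102, Q* = 231

Set the two price expressions equal: 168 - (2/7)Q = 63.5 + (1/6)Q.
104.5 = (19/42)Q, so Q* = 231.
P* = 168 − (2/7)(231) = 102.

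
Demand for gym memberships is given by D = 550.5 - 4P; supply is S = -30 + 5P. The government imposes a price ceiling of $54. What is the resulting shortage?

Shortage = 94.5

Equilibrium price would be P* = 64.5, so the ceiling at 54 binds.
At P = 54: D = 550.5 − 4(54) = 334.5, S = -30 + 5(54) = 240.
Shortage = 334.5 − 240 = 94.5.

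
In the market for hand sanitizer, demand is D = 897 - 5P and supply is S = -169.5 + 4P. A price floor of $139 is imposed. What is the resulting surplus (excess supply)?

Equilibrium price would be P* = 118.5, so the floor at 139 binds.
At P = 139: D = 202, S = 386.5.
Surplus = 386.5 − 202 = 184.5.

Surplus = 184.5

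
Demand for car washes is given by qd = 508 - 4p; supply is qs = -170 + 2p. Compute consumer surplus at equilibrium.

Equilibrium: 508 - 4p = -170 + 2p gives p* = 113, q* = 56.
Demand choke price (qd = 0): p = 127.
CS = ½(127 − 113)(56) = 392.

Consumer surplus = 392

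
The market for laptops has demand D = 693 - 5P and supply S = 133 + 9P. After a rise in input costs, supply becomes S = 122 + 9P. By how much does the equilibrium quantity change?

ΔQ = -55/14

Original equilibrium: P* = 40, Q* = 493.
New equilibrium: 693 - 5P = 122 + 9P, so 571 = 14P and P' = 571/14; Q' = 693 − 5(571/14) = 6847/14.
Change in quantity: 6847/14 − 493 = -55/14.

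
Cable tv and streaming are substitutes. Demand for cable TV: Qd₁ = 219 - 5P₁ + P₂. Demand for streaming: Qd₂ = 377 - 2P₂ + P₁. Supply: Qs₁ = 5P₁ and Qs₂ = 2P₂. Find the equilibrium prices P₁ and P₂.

Market 1: 219 - 5P₁ + P₂ = 5P₁ → 10P₁ - P₂ = 219.
Market 2: 4P₂ - P₁ = 377.
Eliminating P₂: 4×(1) + 1×(2) gives 39P₁ = 1253, so P₁ = 1253/39.
Back-substitute into (2): P₂ = (377 + 1×1253/39) / 4 = 3989/39.

P₁ = 1253/39, P₂ = 3989/39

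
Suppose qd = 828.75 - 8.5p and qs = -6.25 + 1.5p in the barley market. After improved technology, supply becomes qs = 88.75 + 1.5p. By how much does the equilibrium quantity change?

Δq = 80.75

Original equilibrium: p* = 83.5, q* = 119.
New equilibrium: 828.75 - 8.5p = 88.75 + 1.5p, so 740 = 10p and p' = 74; q' = 828.75 − 8.5(74) = 199.75.
Change in quantity: 199.75 − 119 = 80.75.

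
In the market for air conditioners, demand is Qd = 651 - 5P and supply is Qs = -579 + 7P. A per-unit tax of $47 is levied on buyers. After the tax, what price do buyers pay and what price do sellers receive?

Buyers pay 1559/12, sellers receive 995/12

Pre-tax equilibrium: P* = 102.5, Q* = 138.5.
Tax on buyers shifts demand to Qd = 651 − 5(P + 47) = 416 - 5P.
416 - 5P = -579 + 7P gives seller price Ps = 995/12; buyers pay Pb = 995/12 + 47 = 1559/12.
New quantity: Q = 651 − 5(1559/12) = 17/12.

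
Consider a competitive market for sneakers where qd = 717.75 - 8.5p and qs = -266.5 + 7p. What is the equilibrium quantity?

Set qd = qs: 717.75 - 8.5p = -266.5 + 7p.
984.25 = 15.5p, so p* = 63.5.
q* = 717.75 − 8.5(63.5) = 178.

q* = 178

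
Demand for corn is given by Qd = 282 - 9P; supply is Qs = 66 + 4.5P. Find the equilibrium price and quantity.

P* = 16, Q* = 138

Set Qd = Qs: 282 - 9P = 66 + 4.5P.
216 = 13.5P, so P* = 16.
Q* = 282 − 9(16) = 138.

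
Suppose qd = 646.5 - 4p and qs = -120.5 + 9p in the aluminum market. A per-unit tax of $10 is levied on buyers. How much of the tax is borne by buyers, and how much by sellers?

Buyers bear 90/13, sellers bear 40/13

Pre-tax equilibrium: p* = 59, q* = 410.5.
Tax on buyers shifts demand to qd = 646.5 − 4(p + 10) = 606.5 - 4p.
606.5 - 4p = -120.5 + 9p gives seller price ps = 727/13; buyers pay pb = 727/13 + 10 = 857/13.
New quantity: q = 646.5 − 4(857/13) = 9953/26.
Buyer burden = 857/13 − 59 = 90/13; seller burden = 59 − 727/13 = 40/13.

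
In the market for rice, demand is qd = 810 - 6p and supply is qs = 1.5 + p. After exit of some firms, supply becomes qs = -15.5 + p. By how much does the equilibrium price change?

Δp = 17/7

Original equilibrium: p* = 115.5, q* = 117.
New equilibrium: 810 - 6p = -15.5 + p, so 825.5 = 7p and p' = 1651/14; q' = 810 − 6(1651/14) = 717/7.
Change in price: 1651/14 − 115.5 = 17/7.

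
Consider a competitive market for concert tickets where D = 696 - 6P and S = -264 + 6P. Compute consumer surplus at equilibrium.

Equilibrium: 696 - 6P = -264 + 6P gives P* = 80, Q* = 216.
Demand choke price (D = 0): P = 116.
CS = ½(116 − 80)(216) = 3888.

Consumer surplus = 3888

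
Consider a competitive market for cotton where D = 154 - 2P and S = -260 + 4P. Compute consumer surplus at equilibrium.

Equilibrium: 154 - 2P = -260 + 4P gives P* = 69, Q* = 16.
Demand choke price (D = 0): P = 77.
CS = ½(77 − 69)(16) = 64.

Consumer surplus = 64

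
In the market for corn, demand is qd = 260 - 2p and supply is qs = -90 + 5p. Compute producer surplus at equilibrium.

Producer surplus = 2560

Equilibrium: 260 - 2p = -90 + 5p gives p* = 50, q* = 160.
Supply starts at p = 18 (where qs = 0).
PS = ½(50 − 18)(160) = 2560.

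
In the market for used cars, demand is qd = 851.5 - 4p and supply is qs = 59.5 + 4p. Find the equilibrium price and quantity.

Set qd = qs: 851.5 - 4p = 59.5 + 4p.
792 = 8p, so p* = 99.
q* = 851.5 − 4(99) = 455.5.

p* = 99, q* = 455.5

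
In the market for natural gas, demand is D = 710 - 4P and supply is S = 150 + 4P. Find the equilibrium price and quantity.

Set D = S: 710 - 4P = 150 + 4P.
560 = 8P, so P* = 70.
Q* = 710 − 4(70) = 430.

P* = 70, Q* = 430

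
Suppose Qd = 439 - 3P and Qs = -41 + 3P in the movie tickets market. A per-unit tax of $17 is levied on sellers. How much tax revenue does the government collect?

Tax revenue = 2949.5

Pre-tax equilibrium: P* = 80, Q* = 199.
Tax on sellers shifts supply to Qs = -41 + 3(P − 17) = -92 + 3P.
439 - 3P = -92 + 3P gives buyer price Pb = 88.5; sellers receive Ps = 88.5 − 17 = 71.5.
New quantity: Q = 439 − 3(88.5) = 173.5.
Revenue = 17 × 173.5 = 2949.5.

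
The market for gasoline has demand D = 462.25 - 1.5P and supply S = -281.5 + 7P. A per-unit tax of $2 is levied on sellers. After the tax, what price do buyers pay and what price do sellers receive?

Buyers pay 3031/34, sellers receive 2963/34

Pre-tax equilibrium: P* = 87.5, Q* = 331.
Tax on sellers shifts supply to S = -281.5 + 7(P − 2) = -295.5 + 7P.
462.25 - 1.5P = -295.5 + 7P gives buyer price Pb = 3031/34; sellers receive Ps = 3031/34 − 2 = 2963/34.
New quantity: Q = 462.25 − 1.5(3031/34) = 5585/17.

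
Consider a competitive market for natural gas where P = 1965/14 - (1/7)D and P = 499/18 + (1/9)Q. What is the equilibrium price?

P* = 77

Set the two price expressions equal: 1965/14 - (1/7)Q = 499/18 + (1/9)Q.
7096/63 = (16/63)Q, so Q* = 443.5.
P* = 1965/14 − (1/7)(443.5) = 77.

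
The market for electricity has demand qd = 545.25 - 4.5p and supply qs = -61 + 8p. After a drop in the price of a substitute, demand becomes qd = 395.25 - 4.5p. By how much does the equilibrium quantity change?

Original equilibrium: p* = 48.5, q* = 327.
New equilibrium: 395.25 - 4.5p = -61 + 8p, so 456.25 = 12.5p and p' = 36.5; q' = 395.25 − 4.5(36.5) = 231.
Change in quantity: 231 − 327 = -96.

Δq = -96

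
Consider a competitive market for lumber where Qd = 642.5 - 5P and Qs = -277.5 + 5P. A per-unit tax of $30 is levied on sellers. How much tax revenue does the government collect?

Pre-tax equilibrium: P* = 92, Q* = 182.5.
Tax on sellers shifts supply to Qs = -277.5 + 5(P − 30) = -427.5 + 5P.
642.5 - 5P = -427.5 + 5P gives buyer price Pb = 107; sellers receive Ps = 107 − 30 = 77.
New quantity: Q = 642.5 − 5(107) = 107.5.
Revenue = 30 × 107.5 = 3225.

Tax revenue = 3225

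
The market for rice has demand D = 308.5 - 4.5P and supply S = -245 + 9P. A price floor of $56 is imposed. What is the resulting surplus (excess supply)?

Surplus = 202.5

Equilibrium price would be P* = 41, so the floor at 56 binds.
At P = 56: D = 56.5, S = 259.
Surplus = 259 − 56.5 = 202.5.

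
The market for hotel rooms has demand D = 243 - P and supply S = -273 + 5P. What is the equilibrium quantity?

Set D = S: 243 - P = -273 + 5P.
516 = 6P, so P* = 86.
Q* = 243 − 1(86) = 157.

Q* = 157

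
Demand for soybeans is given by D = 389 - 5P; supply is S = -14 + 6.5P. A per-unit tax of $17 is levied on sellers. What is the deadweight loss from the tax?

Deadweight loss = 18785/46

Pre-tax equilibrium: P* = 806/23, Q* = 4917/23.
Tax on sellers shifts supply to S = -14 + 6.5(P − 17) = -124.5 + 6.5P.
389 - 5P = -124.5 + 6.5P gives buyer price Pb = 1027/23; sellers receive Ps = 1027/23 − 17 = 636/23.
New quantity: Q = 389 − 5(1027/23) = 3812/23.
DWL = ½ × 17 × (4917/23 − 3812/23) = 18785/46.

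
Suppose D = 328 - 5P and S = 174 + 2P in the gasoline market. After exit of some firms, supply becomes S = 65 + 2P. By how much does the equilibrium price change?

ΔP = 109/7

Original equilibrium: P* = 22, Q* = 218.
New equilibrium: 328 - 5P = 65 + 2P, so 263 = 7P and P' = 263/7; Q' = 328 − 5(263/7) = 981/7.
Change in price: 263/7 − 22 = 109/7.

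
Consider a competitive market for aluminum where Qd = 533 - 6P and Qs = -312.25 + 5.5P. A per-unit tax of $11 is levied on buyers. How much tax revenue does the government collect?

Tax revenue = 15290/23

Pre-tax equilibrium: P* = 73.5, Q* = 92.
Tax on buyers shifts demand to Qd = 533 − 6(P + 11) = 467 - 6P.
467 - 6P = -312.25 + 5.5P gives seller price Ps = 3117/46; buyers pay Pb = 3117/46 + 11 = 3623/46.
New quantity: Q = 533 − 6(3623/46) = 1390/23.
Revenue = 11 × 1390/23 = 15290/23.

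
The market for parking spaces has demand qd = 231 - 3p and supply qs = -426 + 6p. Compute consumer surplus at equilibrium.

Equilibrium: 231 - 3p = -426 + 6p gives p* = 73, q* = 12.
Demand choke price (qd = 0): p = 77.
CS = ½(77 − 73)(12) = 24.

Consumer surplus = 24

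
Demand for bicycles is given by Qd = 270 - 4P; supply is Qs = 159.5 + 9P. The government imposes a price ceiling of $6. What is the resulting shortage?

Shortage = 32.5

Equilibrium price would be P* = 8.5, so the ceiling at 6 binds.
At P = 6: Qd = 270 − 4(6) = 246, Qs = 159.5 + 9(6) = 213.5.
Shortage = 246 − 213.5 = 32.5.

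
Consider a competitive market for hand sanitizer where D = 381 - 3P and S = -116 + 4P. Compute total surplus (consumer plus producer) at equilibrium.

Equilibrium: 381 - 3P = -116 + 4P gives P* = 71, Q* = 168.
Demand choke price: P = 127; supply starts at P = 29.
CS = ½(127 − 71)(168) = 4704; PS = ½(71 − 29)(168) = 3528.

Total surplus = 8232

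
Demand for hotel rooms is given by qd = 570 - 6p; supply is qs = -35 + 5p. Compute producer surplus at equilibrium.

Producer surplus = 5760

Equilibrium: 570 - 6p = -35 + 5p gives p* = 55, q* = 240.
Supply starts at p = 7 (where qs = 0).
PS = ½(55 − 7)(240) = 5760.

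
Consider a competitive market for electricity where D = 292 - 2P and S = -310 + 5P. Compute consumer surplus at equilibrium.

Equilibrium: 292 - 2P = -310 + 5P gives P* = 86, Q* = 120.
Demand choke price (D = 0): P = 146.
CS = ½(146 − 86)(120) = 3600.

Consumer surplus = 3600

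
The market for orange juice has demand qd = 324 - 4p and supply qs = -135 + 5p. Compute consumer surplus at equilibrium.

Consumer surplus = 1800

Equilibrium: 324 - 4p = -135 + 5p gives p* = 51, q* = 120.
Demand choke price (qd = 0): p = 81.
CS = ½(81 − 51)(120) = 1800.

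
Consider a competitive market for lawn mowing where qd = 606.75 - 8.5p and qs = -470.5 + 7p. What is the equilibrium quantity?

q* = 16

Set qd = qs: 606.75 - 8.5p = -470.5 + 7p.
1077.25 = 15.5p, so p* = 69.5.
q* = 606.75 − 8.5(69.5) = 16.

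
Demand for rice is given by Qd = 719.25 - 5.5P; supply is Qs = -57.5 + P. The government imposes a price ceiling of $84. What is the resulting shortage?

Shortage = 230.75

Equilibrium price would be P* = 119.5, so the ceiling at 84 binds.
At P = 84: Qd = 719.25 − 5.5(84) = 257.25, Qs = -57.5 + 1(84) = 26.5.
Shortage = 257.25 − 26.5 = 230.75.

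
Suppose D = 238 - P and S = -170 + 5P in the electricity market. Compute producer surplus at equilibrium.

Producer surplus = 2890

Equilibrium: 238 - P = -170 + 5P gives P* = 68, Q* = 170.
Supply starts at P = 34 (where S = 0).
PS = ½(68 − 34)(170) = 2890.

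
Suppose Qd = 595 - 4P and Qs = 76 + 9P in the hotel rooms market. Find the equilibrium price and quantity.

P* = 519/13, Q* = 5659/13

Set Qd = Qs: 595 - 4P = 76 + 9P.
519 = 13P, so P* = 519/13.
Q* = 595 − 4(519/13) = 5659/13.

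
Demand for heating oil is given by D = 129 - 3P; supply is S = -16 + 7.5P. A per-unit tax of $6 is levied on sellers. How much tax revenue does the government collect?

Tax revenue = 3138/7

Pre-tax equilibrium: P* = 290/21, Q* = 613/7.
Tax on sellers shifts supply to S = -16 + 7.5(P − 6) = -61 + 7.5P.
129 - 3P = -61 + 7.5P gives buyer price Pb = 380/21; sellers receive Ps = 380/21 − 6 = 254/21.
New quantity: Q = 129 − 3(380/21) = 523/7.
Revenue = 6 × 523/7 = 3138/7.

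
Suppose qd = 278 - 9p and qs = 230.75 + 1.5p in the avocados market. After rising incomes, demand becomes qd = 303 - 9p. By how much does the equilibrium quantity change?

Δq = 25/7

Original equilibrium: p* = 4.5, q* = 237.5.
New equilibrium: 303 - 9p = 230.75 + 1.5p, so 72.25 = 10.5p and p' = 289/42; q' = 303 − 9(289/42) = 3375/14.
Change in quantity: 3375/14 − 237.5 = 25/7.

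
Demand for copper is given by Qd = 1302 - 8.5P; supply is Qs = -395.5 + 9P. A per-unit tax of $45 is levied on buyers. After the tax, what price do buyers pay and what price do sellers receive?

Pre-tax equilibrium: P* = 97, Q* = 477.5.
Tax on buyers shifts demand to Qd = 1302 − 8.5(P + 45) = 919.5 - 8.5P.
919.5 - 8.5P = -395.5 + 9P gives seller price Ps = 526/7; buyers pay Pb = 526/7 + 45 = 841/7.
New quantity: Q = 1302 − 8.5(841/7) = 3931/14.

Buyers pay 841/7, sellers receive 526/7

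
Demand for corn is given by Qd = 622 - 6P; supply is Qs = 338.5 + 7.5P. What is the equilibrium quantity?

Q* = 496

Set Qd = Qs: 622 - 6P = 338.5 + 7.5P.
283.5 = 13.5P, so P* = 21.
Q* = 622 − 6(21) = 496.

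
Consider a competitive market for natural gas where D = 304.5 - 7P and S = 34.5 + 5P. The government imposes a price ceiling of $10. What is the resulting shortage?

Equilibrium price would be P* = 22.5, so the ceiling at 10 binds.
At P = 10: D = 304.5 − 7(10) = 234.5, S = 34.5 + 5(10) = 84.5.
Shortage = 234.5 − 84.5 = 150.

Shortage = 150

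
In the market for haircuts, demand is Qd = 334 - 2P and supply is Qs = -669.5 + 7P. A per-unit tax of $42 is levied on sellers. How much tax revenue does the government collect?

Pre-tax equilibrium: P* = 111.5, Q* = 111.
Tax on sellers shifts supply to Qs = -669.5 + 7(P − 42) = -963.5 + 7P.
334 - 2P = -963.5 + 7P gives buyer price Pb = 865/6; sellers receive Ps = 865/6 − 42 = 613/6.
New quantity: Q = 334 − 2(865/6) = 137/3.
Revenue = 42 × 137/3 = 1918.

Tax revenue = 1918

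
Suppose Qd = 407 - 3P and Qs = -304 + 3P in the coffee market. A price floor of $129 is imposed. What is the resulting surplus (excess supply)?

Equilibrium price would be P* = 118.5, so the floor at 129 binds.
At P = 129: Qd = 20, Qs = 83.
Surplus = 83 − 20 = 63.

Surplus = 63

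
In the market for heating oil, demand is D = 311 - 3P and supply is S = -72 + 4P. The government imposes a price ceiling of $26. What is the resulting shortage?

Equilibrium price would be P* = 383/7, so the ceiling at 26 binds.
At P = 26: D = 311 − 3(26) = 233, S = -72 + 4(26) = 32.
Shortage = 233 − 32 = 201.

Shortage = 201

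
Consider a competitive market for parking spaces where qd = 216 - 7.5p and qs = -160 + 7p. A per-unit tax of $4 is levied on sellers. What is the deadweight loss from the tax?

Deadweight loss = 840/29

Pre-tax equilibrium: p* = 752/29, q* = 624/29.
Tax on sellers shifts supply to qs = -160 + 7(p − 4) = -188 + 7p.
216 - 7.5p = -188 + 7p gives buyer price pb = 808/29; sellers receive ps = 808/29 − 4 = 692/29.
New quantity: q = 216 − 7.5(808/29) = 204/29.
DWL = ½ × 4 × (624/29 − 204/29) = 840/29.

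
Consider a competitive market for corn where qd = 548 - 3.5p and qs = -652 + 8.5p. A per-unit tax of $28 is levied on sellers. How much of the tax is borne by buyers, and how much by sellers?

Buyers bear 119/6, sellers bear 49/6

Pre-tax equilibrium: p* = 100, q* = 198.
Tax on sellers shifts supply to qs = -652 + 8.5(p − 28) = -890 + 8.5p.
548 - 3.5p = -890 + 8.5p gives buyer price pb = 719/6; sellers receive ps = 719/6 − 28 = 551/6.
New quantity: q = 548 − 3.5(719/6) = 1543/12.
Buyer burden = 719/6 − 100 = 119/6; seller burden = 100 − 551/6 = 49/6.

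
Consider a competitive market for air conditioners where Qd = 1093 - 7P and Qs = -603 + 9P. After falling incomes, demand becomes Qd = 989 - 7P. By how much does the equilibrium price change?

ΔP = -6.5

Original equilibrium: P* = 106, Q* = 351.
New equilibrium: 989 - 7P = -603 + 9P, so 1592 = 16P and P' = 99.5; Q' = 989 − 7(99.5) = 292.5.
Change in price: 99.5 − 106 = -6.5.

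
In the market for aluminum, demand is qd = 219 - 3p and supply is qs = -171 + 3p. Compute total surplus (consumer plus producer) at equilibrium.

Total surplus = 192

Equilibrium: 219 - 3p = -171 + 3p gives p* = 65, q* = 24.
Demand choke price: p = 73; supply starts at p = 57.
CS = ½(73 − 65)(24) = 96; PS = ½(65 − 57)(24) = 96.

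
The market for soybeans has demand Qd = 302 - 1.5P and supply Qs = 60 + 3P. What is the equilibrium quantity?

Set Qd = Qs: 302 - 1.5P = 60 + 3P.
242 = 4.5P, so P* = 484/9.
Q* = 302 − 1.5(484/9) = 664/3.

Q* = 664/3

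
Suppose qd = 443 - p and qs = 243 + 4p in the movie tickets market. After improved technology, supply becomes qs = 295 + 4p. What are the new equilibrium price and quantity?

p' = 29.6, q' = 413.4

Original equilibrium: p* = 40, q* = 403.
New equilibrium: 443 - p = 295 + 4p, so 148 = 5p and p' = 29.6; q' = 443 − 1(29.6) = 413.4.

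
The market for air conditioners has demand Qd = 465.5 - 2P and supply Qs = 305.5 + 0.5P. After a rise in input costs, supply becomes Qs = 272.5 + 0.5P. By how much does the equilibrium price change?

ΔP = 13.2

Original equilibrium: P* = 64, Q* = 337.5.
New equilibrium: 465.5 - 2P = 272.5 + 0.5P, so 193 = 2.5P and P' = 77.2; Q' = 465.5 − 2(77.2) = 311.1.
Change in price: 77.2 − 64 = 13.2.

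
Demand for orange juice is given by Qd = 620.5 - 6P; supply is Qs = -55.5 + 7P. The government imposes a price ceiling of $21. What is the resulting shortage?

Equilibrium price would be P* = 52, so the ceiling at 21 binds.
At P = 21: Qd = 620.5 − 6(21) = 494.5, Qs = -55.5 + 7(21) = 91.5.
Shortage = 494.5 − 91.5 = 403.

Shortage = 403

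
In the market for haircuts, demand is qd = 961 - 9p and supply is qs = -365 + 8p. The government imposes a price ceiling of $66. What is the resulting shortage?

Shortage = 204

Equilibrium price would be p* = 78, so the ceiling at 66 binds.
At p = 66: qd = 961 − 9(66) = 367, qs = -365 + 8(66) = 163.
Shortage = 367 − 163 = 204.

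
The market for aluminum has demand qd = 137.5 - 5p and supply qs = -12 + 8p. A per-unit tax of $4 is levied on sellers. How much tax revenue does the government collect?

Tax revenue = 3520/13

Pre-tax equilibrium: p* = 11.5, q* = 80.
Tax on sellers shifts supply to qs = -12 + 8(p − 4) = -44 + 8p.
137.5 - 5p = -44 + 8p gives buyer price pb = 363/26; sellers receive ps = 363/26 − 4 = 259/26.
New quantity: q = 137.5 − 5(363/26) = 880/13.
Revenue = 4 × 880/13 = 3520/13.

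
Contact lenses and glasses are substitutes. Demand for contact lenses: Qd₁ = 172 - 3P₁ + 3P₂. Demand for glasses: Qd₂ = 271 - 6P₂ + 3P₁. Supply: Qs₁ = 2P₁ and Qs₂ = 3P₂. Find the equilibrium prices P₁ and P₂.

Market 1: 172 - 3P₁ + 3P₂ = 2P₁ → 5P₁ - 3P₂ = 172.
Market 2: 9P₂ - 3P₁ = 271.
Eliminating P₂: 9×(1) + 3×(2) gives 36P₁ = 2361, so P₁ = 787/12.
Back-substitute into (2): P₂ = (271 + 3×787/12) / 9 = 1871/36.

P₁ = 787/12, P₂ = 1871/36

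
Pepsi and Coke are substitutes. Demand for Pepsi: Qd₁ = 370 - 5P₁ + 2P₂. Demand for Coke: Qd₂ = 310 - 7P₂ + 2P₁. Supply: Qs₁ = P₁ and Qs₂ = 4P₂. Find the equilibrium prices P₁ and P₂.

P₁ = 2345/31, P₂ = 1300/31

Market 1: 370 - 5P₁ + 2P₂ = P₁ → 6P₁ - 2P₂ = 370.
Market 2: 11P₂ - 2P₁ = 310.
Eliminating P₂: 11×(1) + 2×(2) gives 62P₁ = 4690, so P₁ = 2345/31.
Back-substitute into (2): P₂ = (310 + 2×2345/31) / 11 = 1300/31.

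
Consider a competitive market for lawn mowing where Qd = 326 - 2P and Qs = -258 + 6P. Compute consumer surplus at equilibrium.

Consumer surplus = 8100

Equilibrium: 326 - 2P = -258 + 6P gives P* = 73, Q* = 180.
Demand choke price (Qd = 0): P = 163.
CS = ½(163 − 73)(180) = 8100.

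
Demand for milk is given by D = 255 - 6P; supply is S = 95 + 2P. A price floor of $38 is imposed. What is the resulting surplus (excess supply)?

Surplus = 144

Equilibrium price would be P* = 20, so the floor at 38 binds.
At P = 38: D = 27, S = 171.
Surplus = 171 − 27 = 144.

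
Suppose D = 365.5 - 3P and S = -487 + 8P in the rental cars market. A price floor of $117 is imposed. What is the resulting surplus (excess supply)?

Equilibrium price would be P* = 77.5, so the floor at 117 binds.
At P = 117: D = 14.5, S = 449.
Surplus = 449 − 14.5 = 434.5.

Surplus = 434.5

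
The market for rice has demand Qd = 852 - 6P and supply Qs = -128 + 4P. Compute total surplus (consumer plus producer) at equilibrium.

Total surplus = 14520

Equilibrium: 852 - 6P = -128 + 4P gives P* = 98, Q* = 264.
Demand choke price: P = 142; supply starts at P = 32.
CS = ½(142 − 98)(264) = 5808; PS = ½(98 − 32)(264) = 8712.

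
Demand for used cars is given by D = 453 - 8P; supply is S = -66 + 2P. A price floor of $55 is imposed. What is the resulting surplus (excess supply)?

Equilibrium price would be P* = 51.9, so the floor at 55 binds.
At P = 55: D = 13, S = 44.
Surplus = 44 − 13 = 31.

Surplus = 31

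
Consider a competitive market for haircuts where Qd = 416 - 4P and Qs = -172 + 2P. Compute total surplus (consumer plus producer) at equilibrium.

Total surplus = 216

Equilibrium: 416 - 4P = -172 + 2P gives P* = 98, Q* = 24.
Demand choke price: P = 104; supply starts at P = 86.
CS = ½(104 − 98)(24) = 72; PS = ½(98 − 86)(24) = 144.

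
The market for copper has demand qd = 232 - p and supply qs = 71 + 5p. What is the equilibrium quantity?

q* = 1231/6

Set qd = qs: 232 - p = 71 + 5p.
161 = 6p, so p* = 161/6.
q* = 232 − 1(161/6) = 1231/6.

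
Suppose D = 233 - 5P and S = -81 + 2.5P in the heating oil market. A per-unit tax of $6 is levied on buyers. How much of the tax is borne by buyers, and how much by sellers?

Buyers bear $2, sellers bear $4

Pre-tax equilibrium: P* = 628/15, Q* = 71/3.
Tax on buyers shifts demand to D = 233 − 5(P + 6) = 203 - 5P.
203 - 5P = -81 + 2.5P gives seller price Ps = 568/15; buyers pay Pb = 568/15 + 6 = 658/15.
New quantity: Q = 233 − 5(658/15) = 41/3.
Buyer burden = 658/15 − 628/15 = 2; seller burden = 628/15 − 568/15 = 4.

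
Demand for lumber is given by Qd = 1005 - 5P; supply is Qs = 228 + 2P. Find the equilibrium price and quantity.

Set Qd = Qs: 1005 - 5P = 228 + 2P.
777 = 7P, so P* = 111.
Q* = 1005 − 5(111) = 450.

P* = 111, Q* = 450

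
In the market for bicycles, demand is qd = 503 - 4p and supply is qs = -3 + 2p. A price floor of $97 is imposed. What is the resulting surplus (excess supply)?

Surplus = 76

Equilibrium price would be p* = 253/3, so the floor at 97 binds.
At p = 97: qd = 115, qs = 191.
Surplus = 191 − 115 = 76.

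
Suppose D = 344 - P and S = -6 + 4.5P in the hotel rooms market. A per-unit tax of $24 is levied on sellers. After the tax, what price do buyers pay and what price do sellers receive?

Buyers pay 916/11, sellers receive 652/11

Pre-tax equilibrium: P* = 700/11, Q* = 3084/11.
Tax on sellers shifts supply to S = -6 + 4.5(P − 24) = -114 + 4.5P.
344 - P = -114 + 4.5P gives buyer price Pb = 916/11; sellers receive Ps = 916/11 − 24 = 652/11.
New quantity: Q = 344 − 1(916/11) = 2868/11.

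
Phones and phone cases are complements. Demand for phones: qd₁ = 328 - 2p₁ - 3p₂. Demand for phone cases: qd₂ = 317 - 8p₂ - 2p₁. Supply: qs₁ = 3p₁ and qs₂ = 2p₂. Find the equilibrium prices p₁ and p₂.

Market 1: 328 - 2p₁ - 3p₂ = 3p₁ → 5p₁ + 3p₂ = 328.
Market 2: 10p₂ + 2p₁ = 317.
Eliminating p₂: 10×(1) − 3×(2) gives 44p₁ = 2329, so p₁ = 2329/44.
Back-substitute into (2): p₂ = (317 − 2×2329/44) / 10 = 929/44.

p₁ = 2329/44, p₂ = 929/44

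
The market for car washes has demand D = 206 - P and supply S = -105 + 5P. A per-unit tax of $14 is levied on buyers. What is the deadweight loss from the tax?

Pre-tax equilibrium: P* = 311/6, Q* = 925/6.
Tax on buyers shifts demand to D = 206 − 1(P + 14) = 192 - P.
192 - P = -105 + 5P gives seller price Ps = 49.5; buyers pay Pb = 49.5 + 14 = 63.5.
New quantity: Q = 206 − 1(63.5) = 142.5.
DWL = ½ × 14 × (925/6 − 142.5) = 245/3.

Deadweight loss = 245/3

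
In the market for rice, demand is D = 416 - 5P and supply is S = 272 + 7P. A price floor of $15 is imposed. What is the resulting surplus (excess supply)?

Equilibrium price would be P* = 12, so the floor at 15 binds.
At P = 15: D = 341, S = 377.
Surplus = 377 − 341 = 36.

Surplus = 36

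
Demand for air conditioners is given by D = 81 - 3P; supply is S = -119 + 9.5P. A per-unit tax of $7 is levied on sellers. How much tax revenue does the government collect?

Pre-tax equilibrium: P* = 16, Q* = 33.
Tax on sellers shifts supply to S = -119 + 9.5(P − 7) = -185.5 + 9.5P.
81 - 3P = -185.5 + 9.5P gives buyer price Pb = 21.32; sellers receive Ps = 21.32 − 7 = 14.32.
New quantity: Q = 81 − 3(21.32) = 17.04.
Revenue = 7 × 17.04 = 119.28.

Tax revenue = 119.28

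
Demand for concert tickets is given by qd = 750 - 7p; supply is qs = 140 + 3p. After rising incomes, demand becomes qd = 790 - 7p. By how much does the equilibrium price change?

Δp = 4

Original equilibrium: p* = 61, q* = 323.
New equilibrium: 790 - 7p = 140 + 3p, so 650 = 10p and p' = 65; q' = 790 − 7(65) = 335.
Change in price: 65 − 61 = 4.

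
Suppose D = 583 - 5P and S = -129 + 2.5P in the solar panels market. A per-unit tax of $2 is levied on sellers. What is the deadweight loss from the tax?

Deadweight loss = 10/3

Pre-tax equilibrium: P* = 1424/15, Q* = 325/3.
Tax on sellers shifts supply to S = -129 + 2.5(P − 2) = -134 + 2.5P.
583 - 5P = -134 + 2.5P gives buyer price Pb = 95.6; sellers receive Ps = 95.6 − 2 = 93.6.
New quantity: Q = 583 − 5(95.6) = 105.
DWL = ½ × 2 × (325/3 − 105) = 10/3.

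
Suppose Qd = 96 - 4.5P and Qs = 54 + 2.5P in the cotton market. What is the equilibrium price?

Set Qd = Qs: 96 - 4.5P = 54 + 2.5P.
42 = 7P, so P* = 6.
Q* = 96 − 4.5(6) = 69.

P* = 6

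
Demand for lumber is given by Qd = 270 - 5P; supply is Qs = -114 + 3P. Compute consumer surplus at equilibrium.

Consumer surplus = 90

Equilibrium: 270 - 5P = -114 + 3P gives P* = 48, Q* = 30.
Demand choke price (Qd = 0): P = 54.
CS = ½(54 − 48)(30) = 90.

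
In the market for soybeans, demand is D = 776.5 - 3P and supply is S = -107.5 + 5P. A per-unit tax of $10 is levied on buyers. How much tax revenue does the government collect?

Pre-tax equilibrium: P* = 110.5, Q* = 445.
Tax on buyers shifts demand to D = 776.5 − 3(P + 10) = 746.5 - 3P.
746.5 - 3P = -107.5 + 5P gives seller price Ps = 106.75; buyers pay Pb = 106.75 + 10 = 116.75.
New quantity: Q = 776.5 − 3(116.75) = 426.25.
Revenue = 10 × 426.25 = 4262.5.

Tax revenue = 4262.5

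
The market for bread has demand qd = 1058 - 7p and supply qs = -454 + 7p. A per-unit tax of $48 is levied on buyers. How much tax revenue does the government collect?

Tax revenue = 6432

Pre-tax equilibrium: p* = 108, q* = 302.
Tax on buyers shifts demand to qd = 1058 − 7(p + 48) = 722 - 7p.
722 - 7p = -454 + 7p gives seller price ps = 84; buyers pay pb = 84 + 48 = 132.
New quantity: q = 1058 − 7(132) = 134.
Revenue = 48 × 134 = 6432.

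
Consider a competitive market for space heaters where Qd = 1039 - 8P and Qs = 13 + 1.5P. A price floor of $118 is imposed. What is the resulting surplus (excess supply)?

Equilibrium price would be P* = 108, so the floor at 118 binds.
At P = 118: Qd = 95, Qs = 190.
Surplus = 190 − 95 = 95.

Surplus = 95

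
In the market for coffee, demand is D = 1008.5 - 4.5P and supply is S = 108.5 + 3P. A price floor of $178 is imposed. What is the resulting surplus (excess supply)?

Surplus = 435

Equilibrium price would be P* = 120, so the floor at 178 binds.
At P = 178: D = 207.5, S = 642.5.
Surplus = 642.5 − 207.5 = 435.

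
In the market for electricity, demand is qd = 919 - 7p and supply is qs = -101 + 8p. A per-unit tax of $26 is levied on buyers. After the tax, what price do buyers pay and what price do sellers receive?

Pre-tax equilibrium: p* = 68, q* = 443.
Tax on buyers shifts demand to qd = 919 − 7(p + 26) = 737 - 7p.
737 - 7p = -101 + 8p gives seller price ps = 838/15; buyers pay pb = 838/15 + 26 = 1228/15.
New quantity: q = 919 − 7(1228/15) = 5189/15.

Buyers pay 1228/15, sellers receive 838/15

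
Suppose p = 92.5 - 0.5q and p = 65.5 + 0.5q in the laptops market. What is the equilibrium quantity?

q* = 27

Set the two price expressions equal: 92.5 - 0.5q = 65.5 + 0.5q.
27 = q, so q* = 27.
p* = 92.5 − (0.5)(27) = 79.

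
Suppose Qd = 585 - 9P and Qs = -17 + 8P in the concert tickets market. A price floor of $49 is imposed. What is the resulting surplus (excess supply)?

Surplus = 231

Equilibrium price would be P* = 602/17, so the floor at 49 binds.
At P = 49: Qd = 144, Qs = 375.
Surplus = 375 − 144 = 231.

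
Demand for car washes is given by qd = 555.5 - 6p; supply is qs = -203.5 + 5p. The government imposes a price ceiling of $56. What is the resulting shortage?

Shortage = 143

Equilibrium price would be p* = 69, so the ceiling at 56 binds.
At p = 56: qd = 555.5 − 6(56) = 219.5, qs = -203.5 + 5(56) = 76.5.
Shortage = 219.5 − 76.5 = 143.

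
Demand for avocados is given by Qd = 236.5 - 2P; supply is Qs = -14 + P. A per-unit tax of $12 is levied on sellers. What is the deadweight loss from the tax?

Pre-tax equilibrium: P* = 83.5, Q* = 69.5.
Tax on sellers shifts supply to Qs = -14 + 1(P − 12) = -26 + P.
236.5 - 2P = -26 + P gives buyer price Pb = 87.5; sellers receive Ps = 87.5 − 12 = 75.5.
New quantity: Q = 236.5 − 2(87.5) = 61.5.
DWL = ½ × 12 × (69.5 − 61.5) = 48.

Deadweight loss = 48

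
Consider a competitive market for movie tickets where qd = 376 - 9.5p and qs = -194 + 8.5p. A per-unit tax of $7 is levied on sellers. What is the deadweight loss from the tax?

Deadweight loss = 15827/144

Pre-tax equilibrium: p* = 95/3, q* = 451/6.
Tax on sellers shifts supply to qs = -194 + 8.5(p − 7) = -253.5 + 8.5p.
376 - 9.5p = -253.5 + 8.5p gives buyer price pb = 1259/36; sellers receive ps = 1259/36 − 7 = 1007/36.
New quantity: q = 376 − 9.5(1259/36) = 3151/72.
DWL = ½ × 7 × (451/6 − 3151/72) = 15827/144.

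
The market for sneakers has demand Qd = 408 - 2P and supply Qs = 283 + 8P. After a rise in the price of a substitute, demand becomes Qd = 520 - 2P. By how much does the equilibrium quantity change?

Original equilibrium: P* = 12.5, Q* = 383.
New equilibrium: 520 - 2P = 283 + 8P, so 237 = 10P and P' = 23.7; Q' = 520 − 2(23.7) = 472.6.
Change in quantity: 472.6 − 383 = 89.6.

ΔQ = 89.6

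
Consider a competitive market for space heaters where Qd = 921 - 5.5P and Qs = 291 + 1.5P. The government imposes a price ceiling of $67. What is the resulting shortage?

Equilibrium price would be P* = 90, so the ceiling at 67 binds.
At P = 67: Qd = 921 − 5.5(67) = 552.5, Qs = 291 + 1.5(67) = 391.5.
Shortage = 552.5 − 391.5 = 161.

Shortage = 161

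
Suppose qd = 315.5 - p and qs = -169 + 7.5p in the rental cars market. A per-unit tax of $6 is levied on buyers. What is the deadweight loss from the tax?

Deadweight loss = 270/17

Pre-tax equilibrium: p* = 57, q* = 258.5.
Tax on buyers shifts demand to qd = 315.5 − 1(p + 6) = 309.5 - p.
309.5 - p = -169 + 7.5p gives seller price ps = 957/17; buyers pay pb = 957/17 + 6 = 1059/17.
New quantity: q = 315.5 − 1(1059/17) = 8609/34.
DWL = ½ × 6 × (258.5 − 8609/34) = 270/17.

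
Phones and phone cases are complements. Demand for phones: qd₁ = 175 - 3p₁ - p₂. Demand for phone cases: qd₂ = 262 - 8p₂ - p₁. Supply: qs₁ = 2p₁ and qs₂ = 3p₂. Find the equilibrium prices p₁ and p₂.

Market 1: 175 - 3p₁ - p₂ = 2p₁ → 5p₁ + p₂ = 175.
Market 2: 11p₂ + p₁ = 262.
Eliminating p₂: 11×(1) − 1×(2) gives 54p₁ = 1663, so p₁ = 1663/54.
Back-substitute into (2): p₂ = (262 − 1×1663/54) / 11 = 1135/54.

p₁ = 1663/54, p₂ = 1135/54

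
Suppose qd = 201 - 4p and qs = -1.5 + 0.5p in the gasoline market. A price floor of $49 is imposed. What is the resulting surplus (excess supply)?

Surplus = 18

Equilibrium price would be p* = 45, so the floor at 49 binds.
At p = 49: qd = 5, qs = 23.
Surplus = 23 − 5 = 18.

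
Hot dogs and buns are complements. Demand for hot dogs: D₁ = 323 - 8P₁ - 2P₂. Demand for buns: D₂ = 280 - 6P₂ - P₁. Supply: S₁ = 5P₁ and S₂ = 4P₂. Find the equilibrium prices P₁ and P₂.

P₁ = 20.859375, P₂ = 25.9140625

Market 1: 323 - 8P₁ - 2P₂ = 5P₁ → 13P₁ + 2P₂ = 323.
Market 2: 10P₂ + P₁ = 280.
Eliminating P₂: 10×(1) − 2×(2) gives 128P₁ = 2670, so P₁ = 20.859375.
Back-substitute into (2): P₂ = (280 − 1×20.859375) / 10 = 25.9140625.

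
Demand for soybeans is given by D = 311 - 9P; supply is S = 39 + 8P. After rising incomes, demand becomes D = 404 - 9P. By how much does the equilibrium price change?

ΔP = 93/17

Original equilibrium: P* = 16, Q* = 167.
New equilibrium: 404 - 9P = 39 + 8P, so 365 = 17P and P' = 365/17; Q' = 404 − 9(365/17) = 3583/17.
Change in price: 365/17 − 16 = 93/17.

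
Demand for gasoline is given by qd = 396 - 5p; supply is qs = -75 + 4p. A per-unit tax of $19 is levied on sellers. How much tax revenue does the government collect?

Pre-tax equilibrium: p* = 157/3, q* = 403/3.
Tax on sellers shifts supply to qs = -75 + 4(p − 19) = -151 + 4p.
396 - 5p = -151 + 4p gives buyer price pb = 547/9; sellers receive ps = 547/9 − 19 = 376/9.
New quantity: q = 396 − 5(547/9) = 829/9.
Revenue = 19 × 829/9 = 15751/9.

Tax revenue = 15751/9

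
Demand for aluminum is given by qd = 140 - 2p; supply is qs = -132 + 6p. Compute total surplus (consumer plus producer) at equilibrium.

Equilibrium: 140 - 2p = -132 + 6p gives p* = 34, q* = 72.
Demand choke price: p = 70; supply starts at p = 22.
CS = ½(70 − 34)(72) = 1296; PS = ½(34 − 22)(72) = 432.

Total surplus = 1728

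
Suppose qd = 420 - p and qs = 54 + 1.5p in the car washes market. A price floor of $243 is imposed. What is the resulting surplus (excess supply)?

Equilibrium price would be p* = 146.4, so the floor at 243 binds.
At p = 243: qd = 177, qs = 418.5.
Surplus = 418.5 − 177 = 241.5.

Surplus = 241.5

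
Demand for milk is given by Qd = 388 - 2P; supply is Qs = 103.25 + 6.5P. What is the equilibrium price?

P* = 33.5

Set Qd = Qs: 388 - 2P = 103.25 + 6.5P.
284.75 = 8.5P, so P* = 33.5.
Q* = 388 − 2(33.5) = 321.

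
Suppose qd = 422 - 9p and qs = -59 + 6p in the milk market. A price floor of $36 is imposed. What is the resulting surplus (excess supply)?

Equilibrium price would be p* = 481/15, so the floor at 36 binds.
At p = 36: qd = 98, qs = 157.
Surplus = 157 − 98 = 59.

Surplus = 59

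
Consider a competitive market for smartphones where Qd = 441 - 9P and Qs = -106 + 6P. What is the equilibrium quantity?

Set Qd = Qs: 441 - 9P = -106 + 6P.
547 = 15P, so P* = 547/15.
Q* = 441 − 9(547/15) = 112.8.

Q* = 112.8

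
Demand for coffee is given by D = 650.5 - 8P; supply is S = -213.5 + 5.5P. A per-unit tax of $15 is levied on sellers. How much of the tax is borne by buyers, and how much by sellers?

Pre-tax equilibrium: P* = 64, Q* = 138.5.
Tax on sellers shifts supply to S = -213.5 + 5.5(P − 15) = -296 + 5.5P.
650.5 - 8P = -296 + 5.5P gives buyer price Pb = 631/9; sellers receive Ps = 631/9 − 15 = 496/9.
New quantity: Q = 650.5 − 8(631/9) = 1613/18.
Buyer burden = 631/9 − 64 = 55/9; seller burden = 64 − 496/9 = 80/9.

Buyers bear 55/9, sellers bear 80/9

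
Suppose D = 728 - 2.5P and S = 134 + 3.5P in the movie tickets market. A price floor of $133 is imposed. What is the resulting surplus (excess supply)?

Equilibrium price would be P* = 99, so the floor at 133 binds.
At P = 133: D = 395.5, S = 599.5.
Surplus = 599.5 − 395.5 = 204.

Surplus = 204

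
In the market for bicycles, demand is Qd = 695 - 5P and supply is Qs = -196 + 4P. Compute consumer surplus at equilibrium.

Consumer surplus = 4000

Equilibrium: 695 - 5P = -196 + 4P gives P* = 99, Q* = 200.
Demand choke price (Qd = 0): P = 139.
CS = ½(139 − 99)(200) = 4000.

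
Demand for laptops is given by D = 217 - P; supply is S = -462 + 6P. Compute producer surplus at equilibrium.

Producer surplus = 1200

Equilibrium: 217 - P = -462 + 6P gives P* = 97, Q* = 120.
Supply starts at P = 77 (where S = 0).
PS = ½(97 − 77)(120) = 1200.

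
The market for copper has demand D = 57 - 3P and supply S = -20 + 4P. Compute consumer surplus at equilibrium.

Equilibrium: 57 - 3P = -20 + 4P gives P* = 11, Q* = 24.
Demand choke price (D = 0): P = 19.
CS = ½(19 − 11)(24) = 96.

Consumer surplus = 96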